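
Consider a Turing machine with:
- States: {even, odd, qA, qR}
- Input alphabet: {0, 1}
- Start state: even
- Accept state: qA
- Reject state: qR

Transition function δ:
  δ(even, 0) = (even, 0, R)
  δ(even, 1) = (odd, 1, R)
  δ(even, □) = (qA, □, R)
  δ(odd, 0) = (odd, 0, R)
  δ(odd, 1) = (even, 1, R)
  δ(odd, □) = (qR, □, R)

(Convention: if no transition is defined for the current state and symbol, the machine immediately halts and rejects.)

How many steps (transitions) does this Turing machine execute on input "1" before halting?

Execution trace:
Initial: [even]1
Step 1: δ(even, 1) = (odd, 1, R) → 1[odd]□
Step 2: δ(odd, □) = (qR, □, R) → 1□[qR]□

The machine reaches the reject state qR and halts.

The machine executed 2 steps before halting.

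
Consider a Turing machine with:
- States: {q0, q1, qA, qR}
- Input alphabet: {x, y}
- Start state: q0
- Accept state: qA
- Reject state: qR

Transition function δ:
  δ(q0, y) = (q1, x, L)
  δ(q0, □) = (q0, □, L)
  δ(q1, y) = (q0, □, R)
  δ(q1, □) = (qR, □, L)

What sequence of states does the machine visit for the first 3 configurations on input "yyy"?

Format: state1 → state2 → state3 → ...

Execution trace:
Initial: [q0]yyy
Step 1: δ(q0, y) = (q1, x, L) → [q1]□xyy
Step 2: δ(q1, □) = (qR, □, L) → [qR]□□xyy

The machine reaches the reject state qR and halts.

State sequence: q0 → q1 → qR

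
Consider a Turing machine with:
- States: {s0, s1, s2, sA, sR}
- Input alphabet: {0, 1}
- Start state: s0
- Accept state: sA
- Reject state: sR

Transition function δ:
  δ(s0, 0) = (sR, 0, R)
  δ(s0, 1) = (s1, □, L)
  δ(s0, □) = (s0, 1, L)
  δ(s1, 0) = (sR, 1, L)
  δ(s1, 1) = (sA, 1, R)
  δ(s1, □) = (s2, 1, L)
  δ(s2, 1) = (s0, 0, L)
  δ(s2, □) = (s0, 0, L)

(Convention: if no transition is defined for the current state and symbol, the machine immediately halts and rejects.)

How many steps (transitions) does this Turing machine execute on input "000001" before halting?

Execution trace:
Initial: [s0]000001
Step 1: δ(s0, 0) = (sR, 0, R) → 0[sR]00001

The machine reaches the reject state sR and halts.

The machine executed 1 step before halting.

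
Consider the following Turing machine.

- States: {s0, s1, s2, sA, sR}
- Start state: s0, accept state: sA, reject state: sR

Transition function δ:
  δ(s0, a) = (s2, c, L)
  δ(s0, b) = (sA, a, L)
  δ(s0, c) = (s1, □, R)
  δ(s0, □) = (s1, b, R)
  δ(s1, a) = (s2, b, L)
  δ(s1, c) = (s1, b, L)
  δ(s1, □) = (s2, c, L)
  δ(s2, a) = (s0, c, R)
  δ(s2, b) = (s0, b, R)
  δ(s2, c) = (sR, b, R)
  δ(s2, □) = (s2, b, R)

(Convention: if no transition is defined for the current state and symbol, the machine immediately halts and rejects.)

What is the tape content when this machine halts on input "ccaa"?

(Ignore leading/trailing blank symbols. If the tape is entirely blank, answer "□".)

Execution trace:
Initial: [s0]ccaa
Step 1: δ(s0, c) = (s1, □, R) → □[s1]caa
Step 2: δ(s1, c) = (s1, b, L) → [s1]□baa
Step 3: δ(s1, □) = (s2, c, L) → [s2]□cbaa
Step 4: δ(s2, □) = (s2, b, R) → b[s2]cbaa
Step 5: δ(s2, c) = (sR, b, R) → bb[sR]baa

The machine reaches the reject state sR and halts.

Final tape (ignoring leading/trailing blanks): bbbaa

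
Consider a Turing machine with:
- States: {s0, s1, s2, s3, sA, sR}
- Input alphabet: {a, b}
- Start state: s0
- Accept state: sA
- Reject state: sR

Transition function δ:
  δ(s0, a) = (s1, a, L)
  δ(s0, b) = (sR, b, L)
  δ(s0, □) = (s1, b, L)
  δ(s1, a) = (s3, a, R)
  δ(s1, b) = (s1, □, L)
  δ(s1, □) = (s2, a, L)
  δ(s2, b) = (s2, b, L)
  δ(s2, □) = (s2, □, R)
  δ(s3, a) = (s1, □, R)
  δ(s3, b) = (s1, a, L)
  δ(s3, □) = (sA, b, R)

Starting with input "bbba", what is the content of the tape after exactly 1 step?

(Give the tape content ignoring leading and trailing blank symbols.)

Execution trace:
Initial: [s0]bbba
Step 1: δ(s0, b) = (sR, b, L) → [sR]□bbba

The machine reaches the reject state sR and halts.

After 1 step, the tape (ignoring leading/trailing blanks) is: bbba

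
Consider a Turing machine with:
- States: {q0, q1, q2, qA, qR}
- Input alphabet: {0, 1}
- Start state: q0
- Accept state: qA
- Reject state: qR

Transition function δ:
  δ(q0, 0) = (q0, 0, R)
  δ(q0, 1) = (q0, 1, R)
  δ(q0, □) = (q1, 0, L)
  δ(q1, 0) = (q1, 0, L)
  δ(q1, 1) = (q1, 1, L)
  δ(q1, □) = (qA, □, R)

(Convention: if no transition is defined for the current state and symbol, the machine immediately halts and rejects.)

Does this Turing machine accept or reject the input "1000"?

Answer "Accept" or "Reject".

Execution trace:
Initial: [q0]1000
Step 1: δ(q0, 1) = (q0, 1, R) → 1[q0]000
Step 2: δ(q0, 0) = (q0, 0, R) → 10[q0]00
Step 3: δ(q0, 0) = (q0, 0, R) → 100[q0]0
Step 4: δ(q0, 0) = (q0, 0, R) → 1000[q0]□
Step 5: δ(q0, □) = (q1, 0, L) → 100[q1]00
Step 6: δ(q1, 0) = (q1, 0, L) → 10[q1]000
Step 7: δ(q1, 0) = (q1, 0, L) → 1[q1]0000
Step 8: δ(q1, 0) = (q1, 0, L) → [q1]10000
Step 9: δ(q1, 1) = (q1, 1, L) → [q1]□10000
Step 10: δ(q1, □) = (qA, □, R) → □[qA]10000

The machine reaches the accept state qA and halts.

Answer: Accept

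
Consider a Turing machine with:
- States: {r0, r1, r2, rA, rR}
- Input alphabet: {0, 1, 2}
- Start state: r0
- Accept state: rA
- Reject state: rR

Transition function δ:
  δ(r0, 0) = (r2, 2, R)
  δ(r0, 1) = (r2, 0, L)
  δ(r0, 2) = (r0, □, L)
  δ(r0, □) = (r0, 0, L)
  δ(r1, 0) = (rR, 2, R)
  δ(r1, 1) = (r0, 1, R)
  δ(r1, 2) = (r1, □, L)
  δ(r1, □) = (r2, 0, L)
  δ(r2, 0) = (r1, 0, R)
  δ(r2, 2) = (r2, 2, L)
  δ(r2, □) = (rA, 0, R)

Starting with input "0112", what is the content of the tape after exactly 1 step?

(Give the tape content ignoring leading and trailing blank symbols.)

Execution trace:
Initial: [r0]0112
Step 1: δ(r0, 0) = (r2, 2, R) → 2[r2]112

No transition is defined for δ(r2, 1). By convention the machine halts and rejects.

After 1 step, the tape (ignoring leading/trailing blanks) is: 2112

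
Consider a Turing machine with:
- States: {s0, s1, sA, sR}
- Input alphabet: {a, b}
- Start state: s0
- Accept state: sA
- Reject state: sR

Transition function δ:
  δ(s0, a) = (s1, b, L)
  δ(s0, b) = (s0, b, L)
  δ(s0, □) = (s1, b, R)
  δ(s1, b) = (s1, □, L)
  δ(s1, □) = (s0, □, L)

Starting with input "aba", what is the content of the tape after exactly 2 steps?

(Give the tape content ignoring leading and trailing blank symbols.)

Execution trace:
Initial: [s0]aba
Step 1: δ(s0, a) = (s1, b, L) → [s1]□bba
Step 2: δ(s1, □) = (s0, □, L) → [s0]□□bba

After 2 steps, the tape (ignoring leading/trailing blanks) is: bba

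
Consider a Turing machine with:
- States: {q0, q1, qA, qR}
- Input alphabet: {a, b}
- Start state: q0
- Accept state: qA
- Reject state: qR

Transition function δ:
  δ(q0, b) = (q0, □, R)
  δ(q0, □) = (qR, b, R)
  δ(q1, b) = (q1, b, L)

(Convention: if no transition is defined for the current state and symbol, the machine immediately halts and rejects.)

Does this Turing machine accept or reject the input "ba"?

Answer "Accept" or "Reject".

Execution trace:
Initial: [q0]ba
Step 1: δ(q0, b) = (q0, □, R) → □[q0]a

No transition is defined for δ(q0, a). By convention the machine halts and rejects.

Answer: Reject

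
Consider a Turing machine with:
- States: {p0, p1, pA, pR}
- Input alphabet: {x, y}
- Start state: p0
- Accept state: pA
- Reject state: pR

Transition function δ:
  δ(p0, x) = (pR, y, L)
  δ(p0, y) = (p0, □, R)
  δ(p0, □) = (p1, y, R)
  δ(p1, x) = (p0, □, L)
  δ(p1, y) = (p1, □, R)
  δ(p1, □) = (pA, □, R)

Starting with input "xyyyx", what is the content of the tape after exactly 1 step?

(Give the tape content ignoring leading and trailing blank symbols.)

Execution trace:
Initial: [p0]xyyyx
Step 1: δ(p0, x) = (pR, y, L) → [pR]□yyyyx

The machine reaches the reject state pR and halts.

After 1 step, the tape (ignoring leading/trailing blanks) is: yyyyx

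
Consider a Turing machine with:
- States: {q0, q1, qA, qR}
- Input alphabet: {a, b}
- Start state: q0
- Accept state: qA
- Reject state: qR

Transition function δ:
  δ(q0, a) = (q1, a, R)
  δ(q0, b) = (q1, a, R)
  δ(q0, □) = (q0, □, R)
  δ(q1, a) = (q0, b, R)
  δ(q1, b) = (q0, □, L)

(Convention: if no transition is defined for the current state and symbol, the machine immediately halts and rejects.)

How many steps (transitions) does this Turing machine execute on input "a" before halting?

Execution trace:
Initial: [q0]a
Step 1: δ(q0, a) = (q1, a, R) → a[q1]□

No transition is defined for δ(q1, □). By convention the machine halts and rejects.

The machine executed 1 step before halting.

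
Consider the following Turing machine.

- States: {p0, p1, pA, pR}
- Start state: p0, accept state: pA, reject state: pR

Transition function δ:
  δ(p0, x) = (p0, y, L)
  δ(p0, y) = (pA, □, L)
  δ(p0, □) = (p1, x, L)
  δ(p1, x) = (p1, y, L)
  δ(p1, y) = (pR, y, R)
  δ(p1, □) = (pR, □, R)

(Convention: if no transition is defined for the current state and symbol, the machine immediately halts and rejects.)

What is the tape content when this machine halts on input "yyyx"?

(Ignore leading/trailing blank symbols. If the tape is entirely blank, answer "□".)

Execution trace:
Initial: [p0]yyyx
Step 1: δ(p0, y) = (pA, □, L) → [pA]□□yyx

The machine reaches the accept state pA and halts.

Final tape (ignoring leading/trailing blanks): yyx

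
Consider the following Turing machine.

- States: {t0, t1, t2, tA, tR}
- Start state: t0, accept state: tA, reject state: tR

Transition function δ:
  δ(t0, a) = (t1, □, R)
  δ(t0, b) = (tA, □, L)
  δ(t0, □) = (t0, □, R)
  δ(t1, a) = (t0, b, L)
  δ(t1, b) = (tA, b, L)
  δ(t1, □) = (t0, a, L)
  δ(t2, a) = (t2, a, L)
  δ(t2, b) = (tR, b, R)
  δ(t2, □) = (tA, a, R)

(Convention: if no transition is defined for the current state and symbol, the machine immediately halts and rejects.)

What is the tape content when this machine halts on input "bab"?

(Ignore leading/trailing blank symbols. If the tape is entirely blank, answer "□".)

Execution trace:
Initial: [t0]bab
Step 1: δ(t0, b) = (tA, □, L) → [tA]□□ab

The machine reaches the accept state tA and halts.

Final tape (ignoring leading/trailing blanks): ab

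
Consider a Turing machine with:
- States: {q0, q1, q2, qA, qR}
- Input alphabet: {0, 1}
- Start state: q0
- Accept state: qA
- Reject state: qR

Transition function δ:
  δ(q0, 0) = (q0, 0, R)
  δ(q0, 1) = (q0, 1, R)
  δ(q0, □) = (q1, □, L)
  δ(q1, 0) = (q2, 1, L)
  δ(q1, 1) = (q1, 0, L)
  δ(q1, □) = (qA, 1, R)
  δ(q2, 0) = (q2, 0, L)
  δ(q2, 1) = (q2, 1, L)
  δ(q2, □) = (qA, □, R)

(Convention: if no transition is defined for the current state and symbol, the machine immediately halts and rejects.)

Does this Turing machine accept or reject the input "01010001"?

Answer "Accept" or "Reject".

Execution trace:
Initial: [q0]01010001
Step 1: δ(q0, 0) = (q0, 0, R) → 0[q0]1010001
Step 2: δ(q0, 1) = (q0, 1, R) → 01[q0]010001
Step 3: δ(q0, 0) = (q0, 0, R) → 010[q0]10001
Step 4: δ(q0, 1) = (q0, 1, R) → 0101[q0]0001
Step 5: δ(q0, 0) = (q0, 0, R) → 01010[q0]001
Step 6: δ(q0, 0) = (q0, 0, R) → 010100[q0]01
Step 7: δ(q0, 0) = (q0, 0, R) → 0101000[q0]1
Step 8: δ(q0, 1) = (q0, 1, R) → 01010001[q0]□
Step 9: δ(q0, □) = (q1, □, L) → 0101000[q1]1□
Step 10: δ(q1, 1) = (q1, 0, L) → 010100[q1]00□
Step 11: δ(q1, 0) = (q2, 1, L) → 01010[q2]010□
Step 12: δ(q2, 0) = (q2, 0, L) → 0101[q2]0010□
Step 13: δ(q2, 0) = (q2, 0, L) → 010[q2]10010□
Step 14: δ(q2, 1) = (q2, 1, L) → 01[q2]010010□
Step 15: δ(q2, 0) = (q2, 0, L) → 0[q2]1010010□
Step 16: δ(q2, 1) = (q2, 1, L) → [q2]01010010□
Step 17: δ(q2, 0) = (q2, 0, L) → [q2]□01010010□
Step 18: δ(q2, □) = (qA, □, R) → □[qA]01010010□

The machine reaches the accept state qA and halts.

Answer: Accept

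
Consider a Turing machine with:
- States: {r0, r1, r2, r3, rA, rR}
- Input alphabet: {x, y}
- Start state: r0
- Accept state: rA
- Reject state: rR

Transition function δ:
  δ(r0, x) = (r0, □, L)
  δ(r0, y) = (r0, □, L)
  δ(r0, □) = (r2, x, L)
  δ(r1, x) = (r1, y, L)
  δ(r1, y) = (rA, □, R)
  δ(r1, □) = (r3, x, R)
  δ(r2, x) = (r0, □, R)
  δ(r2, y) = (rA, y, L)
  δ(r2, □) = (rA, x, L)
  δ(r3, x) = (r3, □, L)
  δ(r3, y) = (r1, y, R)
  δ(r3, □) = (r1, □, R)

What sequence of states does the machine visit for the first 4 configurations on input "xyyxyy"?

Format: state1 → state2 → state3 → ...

Execution trace:
Initial: [r0]xyyxyy
Step 1: δ(r0, x) = (r0, □, L) → [r0]□□yyxyy
Step 2: δ(r0, □) = (r2, x, L) → [r2]□x□yyxyy
Step 3: δ(r2, □) = (rA, x, L) → [rA]□xx□yyxyy

The machine reaches the accept state rA and halts.

State sequence: r0 → r0 → r2 → rA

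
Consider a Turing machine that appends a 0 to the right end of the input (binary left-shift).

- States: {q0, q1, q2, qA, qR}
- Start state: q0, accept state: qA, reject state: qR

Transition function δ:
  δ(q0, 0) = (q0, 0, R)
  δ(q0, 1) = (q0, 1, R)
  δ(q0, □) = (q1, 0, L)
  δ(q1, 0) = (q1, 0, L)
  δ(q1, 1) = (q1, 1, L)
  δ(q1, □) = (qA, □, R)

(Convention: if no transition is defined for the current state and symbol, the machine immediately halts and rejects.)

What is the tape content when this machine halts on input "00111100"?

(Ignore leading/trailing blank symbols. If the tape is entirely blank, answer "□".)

Execution trace:
Initial: [q0]00111100
Step 1: δ(q0, 0) = (q0, 0, R) → 0[q0]0111100
Step 2: δ(q0, 0) = (q0, 0, R) → 00[q0]111100
Step 3: δ(q0, 1) = (q0, 1, R) → 001[q0]11100
Step 4: δ(q0, 1) = (q0, 1, R) → 0011[q0]1100
Step 5: δ(q0, 1) = (q0, 1, R) → 00111[q0]100
Step 6: δ(q0, 1) = (q0, 1, R) → 001111[q0]00
Step 7: δ(q0, 0) = (q0, 0, R) → 0011110[q0]0
Step 8: δ(q0, 0) = (q0, 0, R) → 00111100[q0]□
Step 9: δ(q0, □) = (q1, 0, L) → 0011110[q1]00
Step 10: δ(q1, 0) = (q1, 0, L) → 001111[q1]000
Step 11: δ(q1, 0) = (q1, 0, L) → 00111[q1]1000
Step 12: δ(q1, 1) = (q1, 1, L) → 0011[q1]11000
Step 13: δ(q1, 1) = (q1, 1, L) → 001[q1]111000
Step 14: δ(q1, 1) = (q1, 1, L) → 00[q1]1111000
Step 15: δ(q1, 1) = (q1, 1, L) → 0[q1]01111000
Step 16: δ(q1, 0) = (q1, 0, L) → [q1]001111000
Step 17: δ(q1, 0) = (q1, 0, L) → [q1]□001111000
Step 18: δ(q1, □) = (qA, □, R) → □[qA]001111000

The machine reaches the accept state qA and halts.

Final tape (ignoring leading/trailing blanks): 001111000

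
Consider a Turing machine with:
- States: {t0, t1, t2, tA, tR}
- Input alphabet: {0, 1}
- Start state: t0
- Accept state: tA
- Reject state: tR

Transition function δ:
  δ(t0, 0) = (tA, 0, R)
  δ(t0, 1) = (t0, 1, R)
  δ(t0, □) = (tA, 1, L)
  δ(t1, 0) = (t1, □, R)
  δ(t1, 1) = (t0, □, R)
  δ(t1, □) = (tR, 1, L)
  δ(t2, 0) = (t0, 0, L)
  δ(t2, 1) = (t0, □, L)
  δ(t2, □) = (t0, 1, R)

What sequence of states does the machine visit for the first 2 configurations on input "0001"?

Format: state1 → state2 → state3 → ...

Execution trace:
Initial: [t0]0001
Step 1: δ(t0, 0) = (tA, 0, R) → 0[tA]001

The machine reaches the accept state tA and halts.

State sequence: t0 → tA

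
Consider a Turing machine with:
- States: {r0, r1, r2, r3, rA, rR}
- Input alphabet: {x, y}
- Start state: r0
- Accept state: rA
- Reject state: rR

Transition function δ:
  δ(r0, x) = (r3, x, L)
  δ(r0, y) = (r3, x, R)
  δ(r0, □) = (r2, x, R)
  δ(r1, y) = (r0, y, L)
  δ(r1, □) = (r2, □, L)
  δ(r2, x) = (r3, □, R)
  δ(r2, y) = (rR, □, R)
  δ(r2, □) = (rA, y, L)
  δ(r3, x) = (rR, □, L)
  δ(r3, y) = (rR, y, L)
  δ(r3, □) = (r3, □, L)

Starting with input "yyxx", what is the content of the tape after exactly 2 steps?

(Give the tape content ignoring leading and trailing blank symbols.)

Execution trace:
Initial: [r0]yyxx
Step 1: δ(r0, y) = (r3, x, R) → x[r3]yxx
Step 2: δ(r3, y) = (rR, y, L) → [rR]xyxx

The machine reaches the reject state rR and halts.

After 2 steps, the tape (ignoring leading/trailing blanks) is: xyxx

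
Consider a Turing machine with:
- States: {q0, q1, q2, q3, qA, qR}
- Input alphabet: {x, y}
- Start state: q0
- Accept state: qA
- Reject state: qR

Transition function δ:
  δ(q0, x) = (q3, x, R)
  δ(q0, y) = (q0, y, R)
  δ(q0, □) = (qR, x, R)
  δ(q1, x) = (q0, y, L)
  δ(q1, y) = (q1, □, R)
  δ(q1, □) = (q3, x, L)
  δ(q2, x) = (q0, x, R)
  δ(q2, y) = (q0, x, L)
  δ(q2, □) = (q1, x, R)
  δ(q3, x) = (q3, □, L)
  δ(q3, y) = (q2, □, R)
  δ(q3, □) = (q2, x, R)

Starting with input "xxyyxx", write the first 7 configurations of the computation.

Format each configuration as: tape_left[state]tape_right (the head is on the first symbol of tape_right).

Transitions applied:
Step 1: δ(q0, x) = (q3, x, R)
Step 2: δ(q3, x) = (q3, □, L)
Step 3: δ(q3, x) = (q3, □, L)
Step 4: δ(q3, □) = (q2, x, R)
Step 5: δ(q2, □) = (q1, x, R)
Step 6: δ(q1, □) = (q3, x, L)

The first 7 configurations are:
[q0]xxyyxx ⊢ x[q3]xyyxx ⊢ [q3]x□yyxx ⊢ [q3]□□□yyxx ⊢ x[q2]□□yyxx ⊢ xx[q1]□yyxx ⊢ x[q3]xxyyxx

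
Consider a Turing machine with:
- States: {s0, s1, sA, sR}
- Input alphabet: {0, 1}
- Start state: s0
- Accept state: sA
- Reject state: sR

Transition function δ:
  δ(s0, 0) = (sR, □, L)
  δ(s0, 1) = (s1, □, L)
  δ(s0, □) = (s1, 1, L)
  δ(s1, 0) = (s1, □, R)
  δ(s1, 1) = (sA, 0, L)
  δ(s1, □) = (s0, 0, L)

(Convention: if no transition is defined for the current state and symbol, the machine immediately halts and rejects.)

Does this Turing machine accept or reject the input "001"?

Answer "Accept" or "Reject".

Execution trace:
Initial: [s0]001
Step 1: δ(s0, 0) = (sR, □, L) → [sR]□□01

The machine reaches the reject state sR and halts.

Answer: Reject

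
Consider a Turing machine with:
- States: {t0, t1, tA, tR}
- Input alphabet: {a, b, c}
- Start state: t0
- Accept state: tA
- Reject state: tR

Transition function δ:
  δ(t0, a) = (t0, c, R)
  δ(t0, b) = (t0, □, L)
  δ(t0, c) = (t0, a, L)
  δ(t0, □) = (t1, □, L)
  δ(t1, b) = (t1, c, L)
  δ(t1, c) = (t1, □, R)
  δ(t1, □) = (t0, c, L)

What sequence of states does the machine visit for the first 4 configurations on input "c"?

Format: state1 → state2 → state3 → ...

Execution trace:
Initial: [t0]c
Step 1: δ(t0, c) = (t0, a, L) → [t0]□a
Step 2: δ(t0, □) = (t1, □, L) → [t1]□□a
Step 3: δ(t1, □) = (t0, c, L) → [t0]□c□a

State sequence: t0 → t0 → t1 → t0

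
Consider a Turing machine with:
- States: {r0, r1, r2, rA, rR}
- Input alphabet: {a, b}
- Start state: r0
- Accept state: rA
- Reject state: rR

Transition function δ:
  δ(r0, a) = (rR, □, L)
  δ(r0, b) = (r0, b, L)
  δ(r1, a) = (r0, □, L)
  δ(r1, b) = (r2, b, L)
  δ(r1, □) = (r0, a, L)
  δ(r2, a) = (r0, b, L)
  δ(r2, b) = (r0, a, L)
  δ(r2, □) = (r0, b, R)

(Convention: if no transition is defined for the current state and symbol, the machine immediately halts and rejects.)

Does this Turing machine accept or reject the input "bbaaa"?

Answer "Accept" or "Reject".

Execution trace:
Initial: [r0]bbaaa
Step 1: δ(r0, b) = (r0, b, L) → [r0]□bbaaa

No transition is defined for δ(r0, □). By convention the machine halts and rejects.

Answer: Reject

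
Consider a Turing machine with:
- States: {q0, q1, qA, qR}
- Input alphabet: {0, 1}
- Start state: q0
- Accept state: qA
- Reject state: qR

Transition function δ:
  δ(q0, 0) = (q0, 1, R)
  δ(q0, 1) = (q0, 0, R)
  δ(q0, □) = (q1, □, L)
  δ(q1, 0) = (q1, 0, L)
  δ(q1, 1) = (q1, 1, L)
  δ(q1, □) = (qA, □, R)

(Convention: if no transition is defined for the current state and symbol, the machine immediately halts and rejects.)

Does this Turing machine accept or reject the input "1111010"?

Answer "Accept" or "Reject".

Execution trace:
Initial: [q0]1111010
Step 1: δ(q0, 1) = (q0, 0, R) → 0[q0]111010
Step 2: δ(q0, 1) = (q0, 0, R) → 00[q0]11010
Step 3: δ(q0, 1) = (q0, 0, R) → 000[q0]1010
Step 4: δ(q0, 1) = (q0, 0, R) → 0000[q0]010
Step 5: δ(q0, 0) = (q0, 1, R) → 00001[q0]10
Step 6: δ(q0, 1) = (q0, 0, R) → 000010[q0]0
Step 7: δ(q0, 0) = (q0, 1, R) → 0000101[q0]□
Step 8: δ(q0, □) = (q1, □, L) → 000010[q1]1□
Step 9: δ(q1, 1) = (q1, 1, L) → 00001[q1]01□
Step 10: δ(q1, 0) = (q1, 0, L) → 0000[q1]101□
Step 11: δ(q1, 1) = (q1, 1, L) → 000[q1]0101□
Step 12: δ(q1, 0) = (q1, 0, L) → 00[q1]00101□
Step 13: δ(q1, 0) = (q1, 0, L) → 0[q1]000101□
Step 14: δ(q1, 0) = (q1, 0, L) → [q1]0000101□
Step 15: δ(q1, 0) = (q1, 0, L) → [q1]□0000101□
Step 16: δ(q1, □) = (qA, □, R) → □[qA]0000101□

The machine reaches the accept state qA and halts.

Answer: Accept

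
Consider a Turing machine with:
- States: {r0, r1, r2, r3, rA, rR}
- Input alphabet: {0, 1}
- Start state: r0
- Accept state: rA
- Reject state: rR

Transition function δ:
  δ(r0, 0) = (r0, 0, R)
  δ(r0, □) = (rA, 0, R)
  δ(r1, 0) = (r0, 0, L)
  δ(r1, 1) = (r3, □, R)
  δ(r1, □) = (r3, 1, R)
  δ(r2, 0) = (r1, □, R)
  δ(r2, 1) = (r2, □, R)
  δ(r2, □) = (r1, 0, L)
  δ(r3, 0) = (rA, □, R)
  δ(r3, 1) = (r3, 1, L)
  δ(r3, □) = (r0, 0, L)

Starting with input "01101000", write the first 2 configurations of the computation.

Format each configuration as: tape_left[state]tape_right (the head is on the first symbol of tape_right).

Transitions applied:
Step 1: δ(r0, 0) = (r0, 0, R)

The first 2 configurations are:
[r0]01101000 ⊢ 0[r0]1101000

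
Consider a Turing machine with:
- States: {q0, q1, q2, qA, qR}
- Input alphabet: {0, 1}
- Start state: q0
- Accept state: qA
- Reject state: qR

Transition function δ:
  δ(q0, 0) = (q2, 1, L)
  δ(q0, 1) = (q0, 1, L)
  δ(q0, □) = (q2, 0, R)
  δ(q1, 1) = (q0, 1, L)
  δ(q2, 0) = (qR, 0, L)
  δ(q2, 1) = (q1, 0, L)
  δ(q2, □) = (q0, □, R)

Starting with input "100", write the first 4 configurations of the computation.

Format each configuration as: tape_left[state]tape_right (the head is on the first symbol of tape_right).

Transitions applied:
Step 1: δ(q0, 1) = (q0, 1, L)
Step 2: δ(q0, □) = (q2, 0, R)
Step 3: δ(q2, 1) = (q1, 0, L)

The first 4 configurations are:
[q0]100 ⊢ [q0]□100 ⊢ 0[q2]100 ⊢ [q1]0000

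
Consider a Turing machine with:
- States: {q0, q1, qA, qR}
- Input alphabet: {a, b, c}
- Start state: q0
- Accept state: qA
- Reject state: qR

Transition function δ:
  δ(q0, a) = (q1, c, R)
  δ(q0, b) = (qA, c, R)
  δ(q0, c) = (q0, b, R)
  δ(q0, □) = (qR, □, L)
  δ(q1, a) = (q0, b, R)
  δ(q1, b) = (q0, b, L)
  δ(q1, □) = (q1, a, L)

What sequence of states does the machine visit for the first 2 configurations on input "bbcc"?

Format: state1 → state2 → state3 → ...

Execution trace:
Initial: [q0]bbcc
Step 1: δ(q0, b) = (qA, c, R) → c[qA]bcc

The machine reaches the accept state qA and halts.

State sequence: q0 → qA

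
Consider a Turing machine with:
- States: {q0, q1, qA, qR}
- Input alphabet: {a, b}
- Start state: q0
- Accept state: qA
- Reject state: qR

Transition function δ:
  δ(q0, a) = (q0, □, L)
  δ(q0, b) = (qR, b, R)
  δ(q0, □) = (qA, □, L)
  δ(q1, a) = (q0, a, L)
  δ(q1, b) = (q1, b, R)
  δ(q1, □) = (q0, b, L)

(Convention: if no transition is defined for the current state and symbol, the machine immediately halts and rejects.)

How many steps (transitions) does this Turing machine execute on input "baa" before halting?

Execution trace:
Initial: [q0]baa
Step 1: δ(q0, b) = (qR, b, R) → b[qR]aa

The machine reaches the reject state qR and halts.

The machine executed 1 step before halting.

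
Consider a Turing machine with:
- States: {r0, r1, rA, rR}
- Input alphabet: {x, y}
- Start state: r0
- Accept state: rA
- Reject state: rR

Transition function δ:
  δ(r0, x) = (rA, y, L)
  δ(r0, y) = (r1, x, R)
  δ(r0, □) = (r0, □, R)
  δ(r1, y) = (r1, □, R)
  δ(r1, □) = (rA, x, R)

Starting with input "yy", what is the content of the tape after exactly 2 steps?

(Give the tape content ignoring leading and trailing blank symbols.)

Execution trace:
Initial: [r0]yy
Step 1: δ(r0, y) = (r1, x, R) → x[r1]y
Step 2: δ(r1, y) = (r1, □, R) → x□[r1]□

After 2 steps, the tape (ignoring leading/trailing blanks) is: x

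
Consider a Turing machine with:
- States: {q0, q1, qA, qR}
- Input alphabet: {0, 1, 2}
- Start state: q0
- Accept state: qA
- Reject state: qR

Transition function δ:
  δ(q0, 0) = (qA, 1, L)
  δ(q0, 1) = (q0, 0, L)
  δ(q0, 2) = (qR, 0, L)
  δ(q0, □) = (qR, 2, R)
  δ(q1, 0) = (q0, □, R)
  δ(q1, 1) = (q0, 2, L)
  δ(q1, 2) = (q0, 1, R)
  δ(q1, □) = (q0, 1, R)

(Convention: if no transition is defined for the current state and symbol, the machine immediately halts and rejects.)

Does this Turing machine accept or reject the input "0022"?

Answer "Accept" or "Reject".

Execution trace:
Initial: [q0]0022
Step 1: δ(q0, 0) = (qA, 1, L) → [qA]□1022

The machine reaches the accept state qA and halts.

Answer: Accept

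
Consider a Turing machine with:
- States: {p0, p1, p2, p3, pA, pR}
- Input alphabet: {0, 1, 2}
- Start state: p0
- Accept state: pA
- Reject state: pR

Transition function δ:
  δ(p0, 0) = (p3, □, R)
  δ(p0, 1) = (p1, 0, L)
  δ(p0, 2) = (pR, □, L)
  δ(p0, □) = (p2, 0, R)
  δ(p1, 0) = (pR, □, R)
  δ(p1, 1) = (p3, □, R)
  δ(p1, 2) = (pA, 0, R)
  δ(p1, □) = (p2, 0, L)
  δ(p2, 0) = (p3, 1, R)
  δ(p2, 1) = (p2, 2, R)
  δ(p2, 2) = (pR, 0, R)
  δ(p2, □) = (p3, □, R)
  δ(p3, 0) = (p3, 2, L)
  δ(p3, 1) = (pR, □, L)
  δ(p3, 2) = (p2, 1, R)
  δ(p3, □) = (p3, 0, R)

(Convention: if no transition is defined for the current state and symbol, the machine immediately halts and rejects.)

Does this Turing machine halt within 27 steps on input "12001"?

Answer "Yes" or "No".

Execution trace:
Initial: [p0]12001
Step 1: δ(p0, 1) = (p1, 0, L) → [p1]□02001
Step 2: δ(p1, □) = (p2, 0, L) → [p2]□002001
Step 3: δ(p2, □) = (p3, □, R) → □[p3]002001
Step 4: δ(p3, 0) = (p3, 2, L) → [p3]□202001
Step 5: δ(p3, □) = (p3, 0, R) → 0[p3]202001
Step 6: δ(p3, 2) = (p2, 1, R) → 01[p2]02001
Step 7: δ(p2, 0) = (p3, 1, R) → 011[p3]2001
Step 8: δ(p3, 2) = (p2, 1, R) → 0111[p2]001
Step 9: δ(p2, 0) = (p3, 1, R) → 01111[p3]01
Step 10: δ(p3, 0) = (p3, 2, L) → 0111[p3]121
Step 11: δ(p3, 1) = (pR, □, L) → 011[pR]1□21

The machine reaches the reject state pR and halts.
The machine halted after 11 steps (within the 27-step bound).

Answer: Yes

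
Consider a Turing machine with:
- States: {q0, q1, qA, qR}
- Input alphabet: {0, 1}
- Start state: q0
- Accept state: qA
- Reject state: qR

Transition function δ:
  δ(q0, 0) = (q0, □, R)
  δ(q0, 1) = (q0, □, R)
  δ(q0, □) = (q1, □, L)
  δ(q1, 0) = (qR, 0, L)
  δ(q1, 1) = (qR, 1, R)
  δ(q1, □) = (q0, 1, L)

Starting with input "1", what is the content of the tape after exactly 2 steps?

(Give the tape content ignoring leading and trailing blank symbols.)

Execution trace:
Initial: [q0]1
Step 1: δ(q0, 1) = (q0, □, R) → □[q0]□
Step 2: δ(q0, □) = (q1, □, L) → [q1]□□

After 2 steps, the tape (ignoring leading/trailing blanks) is: □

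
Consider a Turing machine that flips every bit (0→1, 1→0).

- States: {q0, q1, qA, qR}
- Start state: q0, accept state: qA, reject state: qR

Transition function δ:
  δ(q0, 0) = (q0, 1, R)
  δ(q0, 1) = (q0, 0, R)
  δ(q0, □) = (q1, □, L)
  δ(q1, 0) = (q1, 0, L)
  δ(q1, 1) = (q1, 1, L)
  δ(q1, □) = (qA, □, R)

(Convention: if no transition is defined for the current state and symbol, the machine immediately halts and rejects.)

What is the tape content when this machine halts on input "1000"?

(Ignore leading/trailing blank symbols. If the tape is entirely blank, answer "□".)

Execution trace:
Initial: [q0]1000
Step 1: δ(q0, 1) = (q0, 0, R) → 0[q0]000
Step 2: δ(q0, 0) = (q0, 1, R) → 01[q0]00
Step 3: δ(q0, 0) = (q0, 1, R) → 011[q0]0
Step 4: δ(q0, 0) = (q0, 1, R) → 0111[q0]□
Step 5: δ(q0, □) = (q1, □, L) → 011[q1]1□
Step 6: δ(q1, 1) = (q1, 1, L) → 01[q1]11□
Step 7: δ(q1, 1) = (q1, 1, L) → 0[q1]111□
Step 8: δ(q1, 1) = (q1, 1, L) → [q1]0111□
Step 9: δ(q1, 0) = (q1, 0, L) → [q1]□0111□
Step 10: δ(q1, □) = (qA, □, R) → □[qA]0111□

The machine reaches the accept state qA and halts.

Final tape (ignoring leading/trailing blanks): 0111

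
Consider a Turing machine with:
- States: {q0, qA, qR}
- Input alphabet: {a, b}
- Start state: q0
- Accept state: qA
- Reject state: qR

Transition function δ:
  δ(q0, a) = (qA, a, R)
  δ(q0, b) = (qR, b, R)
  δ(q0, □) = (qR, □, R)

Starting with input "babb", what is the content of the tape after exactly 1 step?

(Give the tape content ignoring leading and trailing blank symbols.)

Execution trace:
Initial: [q0]babb
Step 1: δ(q0, b) = (qR, b, R) → b[qR]abb

The machine reaches the reject state qR and halts.

After 1 step, the tape (ignoring leading/trailing blanks) is: babb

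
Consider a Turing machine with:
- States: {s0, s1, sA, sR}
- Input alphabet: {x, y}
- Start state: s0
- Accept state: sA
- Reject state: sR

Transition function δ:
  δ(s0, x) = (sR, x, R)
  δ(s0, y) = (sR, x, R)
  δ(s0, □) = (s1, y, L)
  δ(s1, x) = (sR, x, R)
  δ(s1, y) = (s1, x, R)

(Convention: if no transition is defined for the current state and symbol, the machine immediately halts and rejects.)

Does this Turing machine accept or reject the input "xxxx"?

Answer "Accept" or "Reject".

Execution trace:
Initial: [s0]xxxx
Step 1: δ(s0, x) = (sR, x, R) → x[sR]xxx

The machine reaches the reject state sR and halts.

Answer: Reject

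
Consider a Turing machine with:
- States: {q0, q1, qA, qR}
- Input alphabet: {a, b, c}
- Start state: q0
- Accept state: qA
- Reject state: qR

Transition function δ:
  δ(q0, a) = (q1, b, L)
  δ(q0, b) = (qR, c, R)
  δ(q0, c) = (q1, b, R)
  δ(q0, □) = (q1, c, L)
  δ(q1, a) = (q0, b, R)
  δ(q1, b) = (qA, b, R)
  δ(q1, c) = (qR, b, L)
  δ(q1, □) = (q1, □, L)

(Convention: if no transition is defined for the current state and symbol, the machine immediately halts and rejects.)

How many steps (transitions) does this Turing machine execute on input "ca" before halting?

Execution trace:
Initial: [q0]ca
Step 1: δ(q0, c) = (q1, b, R) → b[q1]a
Step 2: δ(q1, a) = (q0, b, R) → bb[q0]□
Step 3: δ(q0, □) = (q1, c, L) → b[q1]bc
Step 4: δ(q1, b) = (qA, b, R) → bb[qA]c

The machine reaches the accept state qA and halts.

The machine executed 4 steps before halting.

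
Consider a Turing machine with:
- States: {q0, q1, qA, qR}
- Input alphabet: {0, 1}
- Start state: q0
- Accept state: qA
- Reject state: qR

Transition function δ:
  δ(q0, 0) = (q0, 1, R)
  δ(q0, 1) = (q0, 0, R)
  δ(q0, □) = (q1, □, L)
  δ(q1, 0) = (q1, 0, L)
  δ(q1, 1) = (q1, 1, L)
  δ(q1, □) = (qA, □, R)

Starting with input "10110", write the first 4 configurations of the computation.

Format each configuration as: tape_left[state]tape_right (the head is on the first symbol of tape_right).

Transitions applied:
Step 1: δ(q0, 1) = (q0, 0, R)
Step 2: δ(q0, 0) = (q0, 1, R)
Step 3: δ(q0, 1) = (q0, 0, R)

The first 4 configurations are:
[q0]10110 ⊢ 0[q0]0110 ⊢ 01[q0]110 ⊢ 010[q0]10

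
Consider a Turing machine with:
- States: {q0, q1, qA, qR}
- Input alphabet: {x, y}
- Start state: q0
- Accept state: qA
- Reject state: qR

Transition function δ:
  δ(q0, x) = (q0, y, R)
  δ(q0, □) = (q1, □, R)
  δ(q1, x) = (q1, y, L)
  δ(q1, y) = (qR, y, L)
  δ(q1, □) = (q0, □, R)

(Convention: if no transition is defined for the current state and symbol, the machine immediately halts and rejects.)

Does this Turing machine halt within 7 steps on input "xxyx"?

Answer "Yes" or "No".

Execution trace:
Initial: [q0]xxyx
Step 1: δ(q0, x) = (q0, y, R) → y[q0]xyx
Step 2: δ(q0, x) = (q0, y, R) → yy[q0]yx

No transition is defined for δ(q0, y). By convention the machine halts and rejects.
The machine halted after 2 steps (within the 7-step bound).

Answer: Yes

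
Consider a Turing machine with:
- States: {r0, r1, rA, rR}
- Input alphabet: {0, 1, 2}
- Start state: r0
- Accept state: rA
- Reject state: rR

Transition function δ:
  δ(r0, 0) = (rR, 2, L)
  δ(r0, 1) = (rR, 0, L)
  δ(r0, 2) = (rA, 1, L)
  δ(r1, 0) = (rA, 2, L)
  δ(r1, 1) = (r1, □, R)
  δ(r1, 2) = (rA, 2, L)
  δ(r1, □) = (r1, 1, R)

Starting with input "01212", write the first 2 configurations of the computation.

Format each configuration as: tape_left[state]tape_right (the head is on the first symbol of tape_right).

Transitions applied:
Step 1: δ(r0, 0) = (rR, 2, L)

The first 2 configurations are:
[r0]01212 ⊢ [rR]□21212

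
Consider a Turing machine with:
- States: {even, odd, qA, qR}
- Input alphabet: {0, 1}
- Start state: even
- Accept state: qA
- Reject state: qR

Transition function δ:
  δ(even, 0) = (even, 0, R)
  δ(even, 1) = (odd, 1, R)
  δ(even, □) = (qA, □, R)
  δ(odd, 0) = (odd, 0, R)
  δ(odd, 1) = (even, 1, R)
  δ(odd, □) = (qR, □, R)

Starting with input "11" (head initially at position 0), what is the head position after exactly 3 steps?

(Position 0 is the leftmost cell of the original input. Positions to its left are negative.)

Execution trace (head position shown):
Step 0: [even]11  (head at position 0)
Step 1: move right → 1[odd]1  (head at position 1)
Step 2: move right → 11[even]□  (head at position 2)
Step 3: move right → 11□[qA]□  (head at position 3)

After 3 steps, the head is at position 3.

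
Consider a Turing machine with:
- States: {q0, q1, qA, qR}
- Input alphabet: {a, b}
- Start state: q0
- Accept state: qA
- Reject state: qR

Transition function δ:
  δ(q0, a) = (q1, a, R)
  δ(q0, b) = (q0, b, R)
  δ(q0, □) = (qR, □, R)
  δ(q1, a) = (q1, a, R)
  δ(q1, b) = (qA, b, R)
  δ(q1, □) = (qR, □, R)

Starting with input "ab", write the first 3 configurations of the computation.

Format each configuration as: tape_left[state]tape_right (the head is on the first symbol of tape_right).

Transitions applied:
Step 1: δ(q0, a) = (q1, a, R)
Step 2: δ(q1, b) = (qA, b, R)

The first 3 configurations are:
[q0]ab ⊢ a[q1]b ⊢ ab[qA]□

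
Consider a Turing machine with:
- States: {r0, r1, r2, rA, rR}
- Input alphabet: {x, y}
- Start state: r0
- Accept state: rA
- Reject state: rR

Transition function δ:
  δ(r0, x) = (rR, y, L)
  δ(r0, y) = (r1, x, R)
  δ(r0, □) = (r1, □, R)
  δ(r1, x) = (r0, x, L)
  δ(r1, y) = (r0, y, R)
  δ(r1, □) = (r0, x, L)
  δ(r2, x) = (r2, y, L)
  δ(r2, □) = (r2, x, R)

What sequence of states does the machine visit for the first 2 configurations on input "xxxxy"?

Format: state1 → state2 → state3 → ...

Execution trace:
Initial: [r0]xxxxy
Step 1: δ(r0, x) = (rR, y, L) → [rR]□yxxxy

The machine reaches the reject state rR and halts.

State sequence: r0 → rR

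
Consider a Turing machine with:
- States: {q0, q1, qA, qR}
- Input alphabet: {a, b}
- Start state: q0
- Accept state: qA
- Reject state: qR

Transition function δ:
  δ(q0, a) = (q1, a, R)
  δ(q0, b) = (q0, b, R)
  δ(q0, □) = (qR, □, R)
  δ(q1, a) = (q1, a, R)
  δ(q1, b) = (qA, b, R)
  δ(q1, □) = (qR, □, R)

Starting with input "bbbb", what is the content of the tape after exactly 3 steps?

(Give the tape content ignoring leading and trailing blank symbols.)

Execution trace:
Initial: [q0]bbbb
Step 1: δ(q0, b) = (q0, b, R) → b[q0]bbb
Step 2: δ(q0, b) = (q0, b, R) → bb[q0]bb
Step 3: δ(q0, b) = (q0, b, R) → bbb[q0]b

After 3 steps, the tape (ignoring leading/trailing blanks) is: bbbb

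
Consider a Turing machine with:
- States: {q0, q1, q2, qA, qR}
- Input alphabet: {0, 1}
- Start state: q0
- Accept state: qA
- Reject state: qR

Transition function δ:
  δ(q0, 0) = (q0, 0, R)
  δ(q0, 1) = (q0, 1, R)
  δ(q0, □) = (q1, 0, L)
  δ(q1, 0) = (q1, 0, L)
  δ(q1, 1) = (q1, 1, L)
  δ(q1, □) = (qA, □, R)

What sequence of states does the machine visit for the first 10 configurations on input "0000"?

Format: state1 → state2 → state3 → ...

Execution trace:
Initial: [q0]0000
Step 1: δ(q0, 0) = (q0, 0, R) → 0[q0]000
Step 2: δ(q0, 0) = (q0, 0, R) → 00[q0]00
Step 3: δ(q0, 0) = (q0, 0, R) → 000[q0]0
Step 4: δ(q0, 0) = (q0, 0, R) → 0000[q0]□
Step 5: δ(q0, □) = (q1, 0, L) → 000[q1]00
Step 6: δ(q1, 0) = (q1, 0, L) → 00[q1]000
Step 7: δ(q1, 0) = (q1, 0, L) → 0[q1]0000
Step 8: δ(q1, 0) = (q1, 0, L) → [q1]00000
Step 9: δ(q1, 0) = (q1, 0, L) → [q1]□00000

State sequence: q0 → q0 → q0 → q0 → q0 → q1 → q1 → q1 → q1 → q1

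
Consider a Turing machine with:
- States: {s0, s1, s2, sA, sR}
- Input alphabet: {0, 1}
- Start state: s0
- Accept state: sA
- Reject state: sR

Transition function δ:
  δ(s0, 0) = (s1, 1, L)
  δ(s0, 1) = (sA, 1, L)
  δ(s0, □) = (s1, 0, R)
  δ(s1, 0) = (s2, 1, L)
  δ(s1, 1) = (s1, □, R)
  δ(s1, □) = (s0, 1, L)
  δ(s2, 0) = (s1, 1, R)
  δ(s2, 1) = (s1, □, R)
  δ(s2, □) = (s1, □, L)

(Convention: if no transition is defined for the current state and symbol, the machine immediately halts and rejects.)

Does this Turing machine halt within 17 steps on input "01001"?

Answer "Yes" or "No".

Execution trace:
Initial: [s0]01001
Step 1: δ(s0, 0) = (s1, 1, L) → [s1]□11001
Step 2: δ(s1, □) = (s0, 1, L) → [s0]□111001
Step 3: δ(s0, □) = (s1, 0, R) → 0[s1]111001
Step 4: δ(s1, 1) = (s1, □, R) → 0□[s1]11001
Step 5: δ(s1, 1) = (s1, □, R) → 0□□[s1]1001
Step 6: δ(s1, 1) = (s1, □, R) → 0□□□[s1]001
Step 7: δ(s1, 0) = (s2, 1, L) → 0□□[s2]□101
Step 8: δ(s2, □) = (s1, □, L) → 0□[s1]□□101
Step 9: δ(s1, □) = (s0, 1, L) → 0[s0]□1□101
Step 10: δ(s0, □) = (s1, 0, R) → 00[s1]1□101
Step 11: δ(s1, 1) = (s1, □, R) → 00□[s1]□101
Step 12: δ(s1, □) = (s0, 1, L) → 00[s0]□1101
Step 13: δ(s0, □) = (s1, 0, R) → 000[s1]1101
Step 14: δ(s1, 1) = (s1, □, R) → 000□[s1]101
Step 15: δ(s1, 1) = (s1, □, R) → 000□□[s1]01
Step 16: δ(s1, 0) = (s2, 1, L) → 000□[s2]□11
Step 17: δ(s2, □) = (s1, □, L) → 000[s1]□□11

The machine has not reached a halting state after 17 steps.
The machine did not halt within the 17-step bound.

Answer: No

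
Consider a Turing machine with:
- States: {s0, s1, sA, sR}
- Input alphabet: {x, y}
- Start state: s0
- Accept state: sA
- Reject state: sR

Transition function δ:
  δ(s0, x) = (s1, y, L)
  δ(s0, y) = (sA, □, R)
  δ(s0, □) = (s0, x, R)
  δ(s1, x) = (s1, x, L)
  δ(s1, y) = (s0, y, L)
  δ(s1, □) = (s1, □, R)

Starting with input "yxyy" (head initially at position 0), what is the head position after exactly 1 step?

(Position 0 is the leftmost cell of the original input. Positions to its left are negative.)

Execution trace (head position shown):
Step 0: [s0]yxyy  (head at position 0)
Step 1: move right → □[sA]xyy  (head at position 1)

After 1 step, the head is at position 1.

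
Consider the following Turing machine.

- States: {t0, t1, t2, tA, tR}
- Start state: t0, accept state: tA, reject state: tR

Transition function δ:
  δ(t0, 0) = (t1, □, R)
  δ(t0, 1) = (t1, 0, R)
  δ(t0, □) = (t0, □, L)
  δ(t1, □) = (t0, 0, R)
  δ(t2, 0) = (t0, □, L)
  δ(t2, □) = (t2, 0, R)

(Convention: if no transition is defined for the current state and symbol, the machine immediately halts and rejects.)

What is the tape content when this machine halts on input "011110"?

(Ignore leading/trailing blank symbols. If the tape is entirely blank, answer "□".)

Execution trace:
Initial: [t0]011110
Step 1: δ(t0, 0) = (t1, □, R) → □[t1]11110

No transition is defined for δ(t1, 1). By convention the machine halts and rejects.

Final tape (ignoring leading/trailing blanks): 11110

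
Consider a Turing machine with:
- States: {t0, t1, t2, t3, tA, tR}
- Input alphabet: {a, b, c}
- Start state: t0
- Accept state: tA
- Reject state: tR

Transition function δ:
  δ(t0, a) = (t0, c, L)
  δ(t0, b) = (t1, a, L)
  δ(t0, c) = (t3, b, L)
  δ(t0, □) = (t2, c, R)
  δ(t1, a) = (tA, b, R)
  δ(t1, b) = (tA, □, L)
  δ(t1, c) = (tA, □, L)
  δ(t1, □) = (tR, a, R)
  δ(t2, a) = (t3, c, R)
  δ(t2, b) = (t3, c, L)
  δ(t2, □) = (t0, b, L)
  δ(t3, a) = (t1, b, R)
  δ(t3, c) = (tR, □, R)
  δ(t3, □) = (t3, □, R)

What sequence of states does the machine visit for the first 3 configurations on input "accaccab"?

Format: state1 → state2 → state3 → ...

Execution trace:
Initial: [t0]accaccab
Step 1: δ(t0, a) = (t0, c, L) → [t0]□cccaccab
Step 2: δ(t0, □) = (t2, c, R) → c[t2]cccaccab

No transition is defined for δ(t2, c). By convention the machine halts and rejects.

State sequence: t0 → t0 → t2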